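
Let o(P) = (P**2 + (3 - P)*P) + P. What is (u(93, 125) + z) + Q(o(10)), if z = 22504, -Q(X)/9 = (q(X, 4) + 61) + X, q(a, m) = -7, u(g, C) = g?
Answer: 21751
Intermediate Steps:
o(P) = P + P**2 + P*(3 - P) (o(P) = (P**2 + P*(3 - P)) + P = P + P**2 + P*(3 - P))
Q(X) = -486 - 9*X (Q(X) = -9*((-7 + 61) + X) = -9*(54 + X) = -486 - 9*X)
(u(93, 125) + z) + Q(o(10)) = (93 + 22504) + (-486 - 36*10) = 22597 + (-486 - 9*40) = 22597 + (-486 - 360) = 22597 - 846 = 21751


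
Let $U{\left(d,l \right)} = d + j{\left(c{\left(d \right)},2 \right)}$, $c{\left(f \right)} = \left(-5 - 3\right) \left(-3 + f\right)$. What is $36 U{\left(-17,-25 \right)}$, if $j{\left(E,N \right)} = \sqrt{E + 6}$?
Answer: $-612 + 36 \sqrt{166} \approx -148.17$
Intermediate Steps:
$c{\left(f \right)} = 24 - 8 f$ ($c{\left(f \right)} = - 8 \left(-3 + f\right) = 24 - 8 f$)
$j{\left(E,N \right)} = \sqrt{6 + E}$
$U{\left(d,l \right)} = d + \sqrt{30 - 8 d}$ ($U{\left(d,l \right)} = d + \sqrt{6 - \left(-24 + 8 d\right)} = d + \sqrt{30 - 8 d}$)
$36 U{\left(-17,-25 \right)} = 36 \left(-17 + \sqrt{30 - -136}\right) = 36 \left(-17 + \sqrt{30 + 136}\right) = 36 \left(-17 + \sqrt{166}\right) = -612 + 36 \sqrt{166}$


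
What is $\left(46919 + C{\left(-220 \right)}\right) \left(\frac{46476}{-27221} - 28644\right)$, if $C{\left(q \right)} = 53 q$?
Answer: $- \frac{27493727083200}{27221} \approx -1.01 \cdot 10^{9}$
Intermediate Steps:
$\left(46919 + C{\left(-220 \right)}\right) \left(\frac{46476}{-27221} - 28644\right) = \left(46919 + 53 \left(-220\right)\right) \left(\frac{46476}{-27221} - 28644\right) = \left(46919 - 11660\right) \left(46476 \left(- \frac{1}{27221}\right) - 28644\right) = 35259 \left(- \frac{46476}{27221} - 28644\right) = 35259 \left(- \frac{779764800}{27221}\right) = - \frac{27493727083200}{27221}$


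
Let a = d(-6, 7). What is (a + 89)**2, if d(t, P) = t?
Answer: 6889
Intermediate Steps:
a = -6
(a + 89)**2 = (-6 + 89)**2 = 83**2 = 6889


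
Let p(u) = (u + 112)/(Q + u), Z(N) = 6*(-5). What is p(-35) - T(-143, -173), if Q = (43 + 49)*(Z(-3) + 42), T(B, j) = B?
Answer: 152944/1069 ≈ 143.07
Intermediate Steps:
Z(N) = -30
Q = 1104 (Q = (43 + 49)*(-30 + 42) = 92*12 = 1104)
p(u) = (112 + u)/(1104 + u) (p(u) = (u + 112)/(1104 + u) = (112 + u)/(1104 + u))
p(-35) - T(-143, -173) = (112 - 35)/(1104 - 35) - 1*(-143) = 77/1069 + 143 = 152944/1069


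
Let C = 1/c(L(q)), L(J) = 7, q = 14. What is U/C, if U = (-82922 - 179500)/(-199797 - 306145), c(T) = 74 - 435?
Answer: -47367171/252971 ≈ -187.24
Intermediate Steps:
c(T) = -361
C = -1/361 (C = 1/(-361) = -1/361 ≈ -0.0027701)
U = 131211/252971 (U = -262422/(-505942) = -262422*(-1/505942) = 131211/252971 ≈ 0.51868)
U/C = 131211/(252971*(-1/361)) = (131211/252971)*(-361) = -47367171/252971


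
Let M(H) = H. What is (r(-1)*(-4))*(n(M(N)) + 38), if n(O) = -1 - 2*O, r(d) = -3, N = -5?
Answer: 564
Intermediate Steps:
(r(-1)*(-4))*(n(M(N)) + 38) = (-3*(-4))*((-1 - 2*(-5)) + 38) = 12*((-1 + 10) + 38) = 12*(9 + 38) = 12*47 = 564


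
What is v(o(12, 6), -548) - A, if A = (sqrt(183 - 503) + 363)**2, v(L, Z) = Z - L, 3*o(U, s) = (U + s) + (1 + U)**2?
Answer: -396178/3 - 5808*I*sqrt(5) ≈ -1.3206e+5 - 12987.0*I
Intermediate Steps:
o(U, s) = U/3 + s/3 + (1 + U)**2/3 (o(U, s) = ((U + s) + (1 + U)**2)/3 = (U + s + (1 + U)**2)/3 = U/3 + s/3 + (1 + U)**2/3)
A = (363 + 8*I*sqrt(5))**2 (A = (sqrt(-320) + 363)**2 = (8*I*sqrt(5) + 363)**2 = (363 + 8*I*sqrt(5))**2 ≈ 1.3145e+5 + 12987.0*I)
v(o(12, 6), -548) - A = (-548 - ((1/3)*12 + (1/3)*6 + (1 + 12)**2/3)) - (131449 + 5808*I*sqrt(5)) = (-548 - (4 + 2 + (1/3)*13**2)) + (-131449 - 5808*I*sqrt(5)) = (-548 - (4 + 2 + (1/3)*169)) + (-131449 - 5808*I*sqrt(5)) = (-548 - (4 + 2 + 169/3)) + (-131449 - 5808*I*sqrt(5)) = (-548 - 1*187/3) + (-131449 - 5808*I*sqrt(5)) = (-548 - 187/3) + (-131449 - 5808*I*sqrt(5)) = -1831/3 + (-131449 - 5808*I*sqrt(5)) = -396178/3 - 5808*I*sqrt(5)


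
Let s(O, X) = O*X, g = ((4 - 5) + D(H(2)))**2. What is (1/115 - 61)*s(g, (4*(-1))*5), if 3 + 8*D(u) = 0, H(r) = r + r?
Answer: 424347/184 ≈ 2306.2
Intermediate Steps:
H(r) = 2*r
D(u) = -3/8 (D(u) = -3/8 + (1/8)*0 = -3/8 + 0 = -3/8)
g = 121/64 (g = ((4 - 5) - 3/8)**2 = (-1 - 3/8)**2 = (-11/8)**2 = 121/64 ≈ 1.8906)
(1/115 - 61)*s(g, (4*(-1))*5) = (1/115 - 61)*(121*((4*(-1))*5)/64) = (1/115 - 61)*(121*(-4*5)/64) = -424347*(-20)/3680 = -7014/115*(-605/16) = 424347/184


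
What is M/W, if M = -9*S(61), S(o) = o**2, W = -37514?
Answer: 33489/37514 ≈ 0.89271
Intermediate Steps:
M = -33489 (M = -9*61**2 = -9*3721 = -33489)
M/W = -33489/(-37514) = -33489*(-1/37514) = 33489/37514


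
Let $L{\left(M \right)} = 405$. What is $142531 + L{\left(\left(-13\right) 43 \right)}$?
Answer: $142936$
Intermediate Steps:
$142531 + L{\left(\left(-13\right) 43 \right)} = 142531 + 405 = 142936$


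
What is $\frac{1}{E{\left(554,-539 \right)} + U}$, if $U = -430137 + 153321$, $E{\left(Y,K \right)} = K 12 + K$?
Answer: $- \frac{1}{283823} \approx -3.5233 \cdot 10^{-6}$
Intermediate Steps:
$E{\left(Y,K \right)} = 13 K$ ($E{\left(Y,K \right)} = 12 K + K = 13 K$)
$U = -276816$
$\frac{1}{E{\left(554,-539 \right)} + U} = \frac{1}{13 \left(-539\right) - 276816} = \frac{1}{-7007 - 276816} = \frac{1}{-283823} = - \frac{1}{283823}$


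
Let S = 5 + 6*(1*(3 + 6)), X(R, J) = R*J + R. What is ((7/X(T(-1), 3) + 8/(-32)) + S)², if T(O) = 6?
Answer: 2007889/576 ≈ 3485.9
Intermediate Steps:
X(R, J) = R + J*R (X(R, J) = J*R + R = R + J*R)
S = 59 (S = 5 + 6*(1*9) = 5 + 6*9 = 5 + 54 = 59)
((7/X(T(-1), 3) + 8/(-32)) + S)² = ((7/((6*(1 + 3))) + 8/(-32)) + 59)² = ((7/((6*4)) + 8*(-1/32)) + 59)² = ((7/24 - ¼) + 59)² = (1/24 + 59)² = (1417/24)² = 2007889/576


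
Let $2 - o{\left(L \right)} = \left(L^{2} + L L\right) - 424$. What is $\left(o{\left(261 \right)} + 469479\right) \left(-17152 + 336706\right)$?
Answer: $106623346302$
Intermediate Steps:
$o{\left(L \right)} = 426 - 2 L^{2}$ ($o{\left(L \right)} = 2 - \left(\left(L^{2} + L L\right) - 424\right) = 2 - \left(\left(L^{2} + L^{2}\right) - 424\right) = 2 - \left(2 L^{2} - 424\right) = 2 - \left(-424 + 2 L^{2}\right) = 426 - 2 L^{2}$)
$\left(o{\left(261 \right)} + 469479\right) \left(-17152 + 336706\right) = \left(\left(426 - 2 \cdot 261^{2}\right) + 469479\right) \left(-17152 + 336706\right) = \left(\left(426 - 136242\right) + 469479\right) 319554 = \left(-135816 + 469479\right) 319554 = 333663 \cdot 319554 = 106623346302$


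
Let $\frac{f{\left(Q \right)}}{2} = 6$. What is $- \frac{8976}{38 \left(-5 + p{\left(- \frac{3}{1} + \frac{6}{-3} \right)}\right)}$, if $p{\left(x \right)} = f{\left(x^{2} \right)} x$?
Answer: $\frac{4488}{1235} \approx 3.634$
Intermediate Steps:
$f{\left(Q \right)} = 12$ ($f{\left(Q \right)} = 2 \cdot 6 = 12$)
$p{\left(x \right)} = 12 x$
$- \frac{8976}{38 \left(-5 + p{\left(- \frac{3}{1} + \frac{6}{-3} \right)}\right)} = - \frac{8976}{38 \left(-5 + 12 \left(- \frac{3}{1} + \frac{6}{-3}\right)\right)} = - \frac{8976}{38 \left(-5 + 12 \left(\left(-3\right) 1 + 6 \left(- \frac{1}{3}\right)\right)\right)} = - \frac{8976}{38 \left(-5 + 12 \left(-3 - 2\right)\right)} = - \frac{8976}{38 \left(-5 + 12 \left(-5\right)\right)} = - \frac{8976}{38 \left(-5 - 60\right)} = - \frac{8976}{38 \left(-65\right)} = - \frac{8976}{-2470} = \left(-8976\right) \left(- \frac{1}{2470}\right) = \frac{4488}{1235}$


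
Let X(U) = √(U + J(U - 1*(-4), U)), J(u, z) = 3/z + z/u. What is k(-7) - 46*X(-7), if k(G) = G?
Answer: -7 - 46*I*√2247/21 ≈ -7.0 - 103.83*I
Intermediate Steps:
X(U) = √(U + 3/U + U/(4 + U)) (X(U) = √(U + (3/U + U/(U - 1*(-4)))) = √(U + (3/U + U/(U + 4))) = √(U + (3/U + U/(4 + U))) = √(U + 3/U + U/(4 + U)))
k(-7) - 46*X(-7) = -7 - 46*√(-7 + 3/(-7) - 7/(4 - 7)) = -7 - 46*√(-7 + 3*(-⅐) - 7/(-3)) = -7 - 46*√(-7 - 3/7 - 7*(-⅓)) = -7 - 46*√(-7 - 3/7 + 7/3) = -7 - 46*I*√2247/21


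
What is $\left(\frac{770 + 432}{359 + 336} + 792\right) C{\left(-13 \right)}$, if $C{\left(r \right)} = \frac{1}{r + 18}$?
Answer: $\frac{551642}{3475} \approx 158.75$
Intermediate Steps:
$C{\left(r \right)} = \frac{1}{18 + r}$
$\left(\frac{770 + 432}{359 + 336} + 792\right) C{\left(-13 \right)} = \frac{\frac{770 + 432}{359 + 336} + 792}{18 - 13} = \frac{\frac{1202}{695} + 792}{5} = \left(1202 \cdot \frac{1}{695} + 792\right) \frac{1}{5} = \left(\frac{1202}{695} + 792\right) \frac{1}{5} = \frac{551642}{695} \cdot \frac{1}{5} = \frac{551642}{3475}$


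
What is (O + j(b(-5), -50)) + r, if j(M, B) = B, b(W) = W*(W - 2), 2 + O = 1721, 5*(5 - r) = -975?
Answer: 1869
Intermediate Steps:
r = 200 (r = 5 - 1/5*(-975) = 5 + 195 = 200)
O = 1719 (O = -2 + 1721 = 1719)
b(W) = W*(-2 + W)
(O + j(b(-5), -50)) + r = (1719 - 50) + 200 = 1669 + 200 = 1869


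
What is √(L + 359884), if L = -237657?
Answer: √122227 ≈ 349.61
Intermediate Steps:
√(L + 359884) = √(-237657 + 359884) = √122227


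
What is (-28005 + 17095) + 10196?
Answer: -714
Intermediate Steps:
(-28005 + 17095) + 10196 = -10910 + 10196 = -714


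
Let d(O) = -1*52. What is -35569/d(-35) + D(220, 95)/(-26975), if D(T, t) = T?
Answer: 14760959/21580 ≈ 684.01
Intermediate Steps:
d(O) = -52
-35569/d(-35) + D(220, 95)/(-26975) = -35569/(-52) + 220/(-26975) = -35569*(-1/52) + 220*(-1/26975) = 35569/52 - 44/5395 = 14760959/21580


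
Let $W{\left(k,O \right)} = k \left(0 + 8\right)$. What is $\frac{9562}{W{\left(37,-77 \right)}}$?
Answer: $\frac{4781}{148} \approx 32.304$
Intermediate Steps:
$W{\left(k,O \right)} = 8 k$ ($W{\left(k,O \right)} = k 8 = 8 k$)
$\frac{9562}{W{\left(37,-77 \right)}} = \frac{9562}{8 \cdot 37} = \frac{9562}{296} = 9562 \cdot \frac{1}{296} = \frac{4781}{148}$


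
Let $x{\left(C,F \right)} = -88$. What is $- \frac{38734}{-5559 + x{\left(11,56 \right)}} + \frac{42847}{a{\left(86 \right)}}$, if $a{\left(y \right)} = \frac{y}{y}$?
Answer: $\frac{241995743}{5647} \approx 42854.0$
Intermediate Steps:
$a{\left(y \right)} = 1$
$- \frac{38734}{-5559 + x{\left(11,56 \right)}} + \frac{42847}{a{\left(86 \right)}} = - \frac{38734}{-5559 - 88} + \frac{42847}{1} = - \frac{38734}{-5647} + 42847 \cdot 1 = \left(-38734\right) \left(- \frac{1}{5647}\right) + 42847 = \frac{38734}{5647} + 42847 = \frac{241995743}{5647}$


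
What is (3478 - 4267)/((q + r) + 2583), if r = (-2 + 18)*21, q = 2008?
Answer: -789/4927 ≈ -0.16014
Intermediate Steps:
r = 336 (r = 16*21 = 336)
(3478 - 4267)/((q + r) + 2583) = (3478 - 4267)/((2008 + 336) + 2583) = -789/(2344 + 2583) = -789/4927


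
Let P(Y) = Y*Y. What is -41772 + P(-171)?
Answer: -12531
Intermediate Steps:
P(Y) = Y**2
-41772 + P(-171) = -41772 + (-171)**2 = -41772 + 29241 = -12531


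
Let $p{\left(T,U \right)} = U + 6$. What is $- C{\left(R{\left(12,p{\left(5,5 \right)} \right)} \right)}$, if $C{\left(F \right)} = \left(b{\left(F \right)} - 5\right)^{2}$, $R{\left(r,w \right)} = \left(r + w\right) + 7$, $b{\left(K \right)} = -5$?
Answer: $-100$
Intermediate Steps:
$p{\left(T,U \right)} = 6 + U$
$R{\left(r,w \right)} = 7 + r + w$
$C{\left(F \right)} = 100$ ($C{\left(F \right)} = \left(-5 - 5\right)^{2} = \left(-10\right)^{2} = 100$)
$- C{\left(R{\left(12,p{\left(5,5 \right)} \right)} \right)} = \left(-1\right) 100 = -100$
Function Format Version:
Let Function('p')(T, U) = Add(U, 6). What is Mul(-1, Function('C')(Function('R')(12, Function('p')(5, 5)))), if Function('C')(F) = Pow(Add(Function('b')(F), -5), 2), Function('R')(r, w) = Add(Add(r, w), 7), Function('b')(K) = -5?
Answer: -100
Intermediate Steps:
Function('p')(T, U) = Add(6, U)
Function('R')(r, w) = Add(7, r, w)
Function('C')(F) = 100 (Function('C')(F) = Pow(Add(-5, -5), 2) = Pow(-10, 2) = 100)
Mul(-1, Function('C')(Function('R')(12, Function('p')(5, 5)))) = Mul(-1, 100) = -100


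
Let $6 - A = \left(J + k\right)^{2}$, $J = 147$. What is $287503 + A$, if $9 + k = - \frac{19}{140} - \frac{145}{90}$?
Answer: $\frac{426975609359}{1587600} \approx 2.6894 \cdot 10^{5}$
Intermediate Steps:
$k = - \frac{13541}{1260}$ ($k = -9 - \left(\frac{19}{140} + \frac{29}{18}\right) = -9 - \frac{2201}{1260} = - \frac{13541}{1260} \approx -10.747$)
$A = - \frac{29464153441}{1587600}$ ($A = 6 - \left(147 - \frac{13541}{1260}\right)^{2} = 6 - \left(\frac{171679}{1260}\right)^{2} = 6 - \frac{29473679041}{1587600} = - \frac{29464153441}{1587600} \approx -18559.0$)
$287503 + A = 287503 - \frac{29464153441}{1587600} = \frac{426975609359}{1587600}$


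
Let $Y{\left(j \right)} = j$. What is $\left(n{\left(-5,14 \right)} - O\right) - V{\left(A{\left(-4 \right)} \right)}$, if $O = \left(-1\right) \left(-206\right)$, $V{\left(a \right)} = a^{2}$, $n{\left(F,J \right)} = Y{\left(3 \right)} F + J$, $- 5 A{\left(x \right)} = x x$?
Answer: $- \frac{5431}{25} \approx -217.24$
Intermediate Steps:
$A{\left(x \right)} = - \frac{x^{2}}{5}$ ($A{\left(x \right)} = - \frac{x x}{5} = - \frac{x^{2}}{5}$)
$n{\left(F,J \right)} = J + 3 F$ ($n{\left(F,J \right)} = 3 F + J = J + 3 F$)
$O = 206$
$\left(n{\left(-5,14 \right)} - O\right) - V{\left(A{\left(-4 \right)} \right)} = \left(\left(14 + 3 \left(-5\right)\right) - 206\right) - \left(- \frac{\left(-4\right)^{2}}{5}\right)^{2} = \left(\left(14 - 15\right) - 206\right) - \left(\left(- \frac{1}{5}\right) 16\right)^{2} = \left(-1 - 206\right) - \left(- \frac{16}{5}\right)^{2} = -207 - \frac{256}{25} = - \frac{5431}{25}$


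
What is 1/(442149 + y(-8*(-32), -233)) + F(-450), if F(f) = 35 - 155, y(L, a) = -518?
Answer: -52995719/441631 ≈ -120.00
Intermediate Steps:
F(f) = -120
1/(442149 + y(-8*(-32), -233)) + F(-450) = 1/(442149 - 518) - 120 = 1/441631 - 120 = -52995719/441631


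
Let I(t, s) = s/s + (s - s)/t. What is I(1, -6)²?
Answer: 1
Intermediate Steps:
I(t, s) = 1 (I(t, s) = 1 + 0/t = 1 + 0 = 1)
I(1, -6)² = 1² = 1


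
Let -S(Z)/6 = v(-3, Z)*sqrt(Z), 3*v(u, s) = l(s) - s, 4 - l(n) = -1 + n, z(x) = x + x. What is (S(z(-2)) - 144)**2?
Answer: 18032 + 14976*I ≈ 18032.0 + 14976.0*I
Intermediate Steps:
z(x) = 2*x
l(n) = 5 - n (l(n) = 4 - (-1 + n) = 4 + (1 - n) = 5 - n)
v(u, s) = 5/3 - 2*s/3 (v(u, s) = ((5 - s) - s)/3 = (5 - 2*s)/3 = 5/3 - 2*s/3)
S(Z) = -6*sqrt(Z)*(5/3 - 2*Z/3) (S(Z) = -6*(5/3 - 2*Z/3)*sqrt(Z) = -6*sqrt(Z)*(5/3 - 2*Z/3))
(S(z(-2)) - 144)**2 = (sqrt(2*(-2))*(-10 + 4*(2*(-2))) - 144)**2 = (sqrt(-4)*(-10 + 4*(-4)) - 144)**2 = ((2*I)*(-10 - 16) - 144)**2 = ((2*I)*(-26) - 144)**2 = (-52*I - 144)**2 = (-144 - 52*I)**2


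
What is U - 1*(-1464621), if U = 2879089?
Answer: 4343710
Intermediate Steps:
U - 1*(-1464621) = 2879089 - 1*(-1464621) = 2879089 + 1464621 = 4343710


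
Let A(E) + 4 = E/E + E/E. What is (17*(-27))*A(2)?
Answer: 918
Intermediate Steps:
A(E) = -2 (A(E) = -4 + (E/E + E/E) = -4 + (1 + 1) = -4 + 2 = -2)
(17*(-27))*A(2) = (17*(-27))*(-2) = -459*(-2) = 918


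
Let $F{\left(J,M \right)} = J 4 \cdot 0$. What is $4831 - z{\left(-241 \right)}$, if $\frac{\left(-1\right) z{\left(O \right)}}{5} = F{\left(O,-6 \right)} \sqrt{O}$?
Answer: $4831$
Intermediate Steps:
$F{\left(J,M \right)} = 0$ ($F{\left(J,M \right)} = 4 J 0 = 0$)
$z{\left(O \right)} = 0$ ($z{\left(O \right)} = - 5 \cdot 0 \sqrt{O} = \left(-5\right) 0 = 0$)
$4831 - z{\left(-241 \right)} = 4831 - 0 = 4831 + 0 = 4831$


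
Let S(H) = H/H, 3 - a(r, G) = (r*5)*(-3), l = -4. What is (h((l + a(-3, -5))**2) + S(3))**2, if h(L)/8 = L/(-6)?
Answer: 71588521/9 ≈ 7.9543e+6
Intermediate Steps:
a(r, G) = 3 + 15*r (a(r, G) = 3 - r*5*(-3) = 3 - 5*r*(-3) = 3 - (-15)*r = 3 + 15*r)
S(H) = 1
h(L) = -4*L/3 (h(L) = 8*(L/(-6)) = 8*(L*(-1/6)) = 8*(-L/6) = -4*L/3)
(h((l + a(-3, -5))**2) + S(3))**2 = (-4*(-4 + (3 + 15*(-3)))**2/3 + 1)**2 = (-4*(-4 + (3 - 45))**2/3 + 1)**2 = (-4*(-4 - 42)**2/3 + 1)**2 = (-4/3*(-46)**2 + 1)**2 = (-4/3*2116 + 1)**2 = (-8464/3 + 1)**2 = (-8461/3)**2 = 71588521/9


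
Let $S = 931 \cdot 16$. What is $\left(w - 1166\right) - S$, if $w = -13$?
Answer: $-16075$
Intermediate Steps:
$S = 14896$
$\left(w - 1166\right) - S = \left(-13 - 1166\right) - 14896 = -1179 - 14896 = -16075$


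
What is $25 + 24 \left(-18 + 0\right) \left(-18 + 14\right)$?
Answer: $1753$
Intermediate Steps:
$25 + 24 \left(-18 + 0\right) \left(-18 + 14\right) = 25 + 24 \left(\left(-18\right) \left(-4\right)\right) = 25 + 24 \cdot 72 = 25 + 1728 = 1753$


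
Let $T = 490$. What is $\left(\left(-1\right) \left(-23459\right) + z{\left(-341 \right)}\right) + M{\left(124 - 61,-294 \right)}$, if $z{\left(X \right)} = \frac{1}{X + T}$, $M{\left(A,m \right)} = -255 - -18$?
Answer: $\frac{3460079}{149} \approx 23222.0$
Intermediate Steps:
$M{\left(A,m \right)} = -237$ ($M{\left(A,m \right)} = -255 + 18 = -237$)
$z{\left(X \right)} = \frac{1}{490 + X}$ ($z{\left(X \right)} = \frac{1}{X + 490} = \frac{1}{490 + X}$)
$\left(\left(-1\right) \left(-23459\right) + z{\left(-341 \right)}\right) + M{\left(124 - 61,-294 \right)} = \left(\left(-1\right) \left(-23459\right) + \frac{1}{490 - 341}\right) - 237 = \left(23459 + \frac{1}{149}\right) - 237 = \frac{3495392}{149} - 237 = \frac{3460079}{149}$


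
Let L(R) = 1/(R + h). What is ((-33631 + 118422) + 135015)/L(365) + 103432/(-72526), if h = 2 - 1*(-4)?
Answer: 2957176015122/36263 ≈ 8.1548e+7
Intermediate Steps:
h = 6 (h = 2 + 4 = 6)
L(R) = 1/(6 + R) (L(R) = 1/(R + 6) = 1/(6 + R))
((-33631 + 118422) + 135015)/L(365) + 103432/(-72526) = ((-33631 + 118422) + 135015)/(1/(6 + 365)) + 103432/(-72526) = (84791 + 135015)/(1/371) + 103432*(-1/72526) = 219806/(1/371) - 51716/36263 = 219806*371 - 51716/36263 = 81548026 - 51716/36263 = 2957176015122/36263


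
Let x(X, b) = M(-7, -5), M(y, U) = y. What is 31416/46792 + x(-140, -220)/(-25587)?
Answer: 100521092/149658363 ≈ 0.67167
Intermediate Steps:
x(X, b) = -7
31416/46792 + x(-140, -220)/(-25587) = 31416/46792 - 7/(-25587) = 31416*(1/46792) - 7*(-1/25587) = 3927/5849 + 7/25587 = 100521092/149658363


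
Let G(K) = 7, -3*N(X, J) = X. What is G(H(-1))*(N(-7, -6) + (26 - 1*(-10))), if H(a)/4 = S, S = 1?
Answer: 805/3 ≈ 268.33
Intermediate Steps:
N(X, J) = -X/3
H(a) = 4 (H(a) = 4*1 = 4)
G(H(-1))*(N(-7, -6) + (26 - 1*(-10))) = 7*(-⅓*(-7) + (26 - 1*(-10))) = 7*(7/3 + (26 + 10)) = 7*(7/3 + 36) = 7*(115/3) = 805/3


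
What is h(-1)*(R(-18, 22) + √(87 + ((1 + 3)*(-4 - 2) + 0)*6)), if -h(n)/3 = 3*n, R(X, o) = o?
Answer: 198 + 9*I*√57 ≈ 198.0 + 67.948*I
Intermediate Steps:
h(n) = -9*n
h(-1)*(R(-18, 22) + √(87 + ((1 + 3)*(-4 - 2) + 0)*6)) = (-9*(-1))*(22 + √(87 + ((1 + 3)*(-4 - 2) + 0)*6)) = 9*(22 + √(87 + (4*(-6) + 0)*6)) = 9*(22 + √(87 + (-24 + 0)*6)) = 9*(22 + √(87 - 24*6)) = 9*(22 + √(87 - 144)) = 9*(22 + √(-57)) = 9*(22 + I*√57) = 198 + 9*I*√57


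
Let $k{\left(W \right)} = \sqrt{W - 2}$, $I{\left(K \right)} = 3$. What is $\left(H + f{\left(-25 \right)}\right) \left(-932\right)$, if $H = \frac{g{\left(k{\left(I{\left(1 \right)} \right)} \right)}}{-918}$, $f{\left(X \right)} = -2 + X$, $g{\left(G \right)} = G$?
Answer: $\frac{11550742}{459} \approx 25165.0$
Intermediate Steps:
$k{\left(W \right)} = \sqrt{-2 + W}$
$H = - \frac{1}{918}$ ($H = \frac{\sqrt{-2 + 3}}{-918} = \sqrt{1} \left(- \frac{1}{918}\right) = 1 \left(- \frac{1}{918}\right) = - \frac{1}{918} \approx -0.0010893$)
$\left(H + f{\left(-25 \right)}\right) \left(-932\right) = \left(- \frac{1}{918} - 27\right) \left(-932\right) = \left(- \frac{24787}{918}\right) \left(-932\right) = \frac{11550742}{459}$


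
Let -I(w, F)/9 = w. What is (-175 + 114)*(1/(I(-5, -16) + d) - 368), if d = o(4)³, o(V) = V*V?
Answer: 92957107/4141 ≈ 22448.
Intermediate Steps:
I(w, F) = -9*w
o(V) = V²
d = 4096 (d = (4²)³ = 16³ = 4096)
(-175 + 114)*(1/(I(-5, -16) + d) - 368) = (-175 + 114)*(1/(-9*(-5) + 4096) - 368) = -61*(1/(45 + 4096) - 368) = -61*(1/4141 - 368) = -61*(-1523887/4141) = 92957107/4141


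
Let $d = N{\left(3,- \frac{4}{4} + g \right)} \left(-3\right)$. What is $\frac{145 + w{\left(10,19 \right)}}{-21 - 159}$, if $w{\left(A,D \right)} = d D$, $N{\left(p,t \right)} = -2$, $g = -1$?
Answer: $- \frac{259}{180} \approx -1.4389$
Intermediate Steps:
$d = 6$ ($d = \left(-2\right) \left(-3\right) = 6$)
$w{\left(A,D \right)} = 6 D$
$\frac{145 + w{\left(10,19 \right)}}{-21 - 159} = \frac{145 + 6 \cdot 19}{-21 - 159} = \frac{145 + 114}{-180} = 259 \left(- \frac{1}{180}\right) = - \frac{259}{180}$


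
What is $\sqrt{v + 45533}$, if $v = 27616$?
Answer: $\sqrt{73149} \approx 270.46$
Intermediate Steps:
$\sqrt{v + 45533} = \sqrt{27616 + 45533} = \sqrt{73149}$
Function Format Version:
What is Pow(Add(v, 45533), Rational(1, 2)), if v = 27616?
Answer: Pow(73149, Rational(1, 2)) ≈ 270.46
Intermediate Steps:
Pow(Add(v, 45533), Rational(1, 2)) = Pow(Add(27616, 45533), Rational(1, 2)) = Pow(73149, Rational(1, 2))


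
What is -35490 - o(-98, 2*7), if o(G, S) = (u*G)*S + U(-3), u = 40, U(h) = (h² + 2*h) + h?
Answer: 19390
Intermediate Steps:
U(h) = h² + 3*h
o(G, S) = 40*G*S (o(G, S) = (40*G)*S - 3*(3 - 3) = 40*G*S - 3*0 = 40*G*S + 0 = 40*G*S)
-35490 - o(-98, 2*7) = -35490 - 40*(-98)*2*7 = -35490 - 40*(-98)*14 = -35490 - 1*(-54880) = -35490 + 54880 = 19390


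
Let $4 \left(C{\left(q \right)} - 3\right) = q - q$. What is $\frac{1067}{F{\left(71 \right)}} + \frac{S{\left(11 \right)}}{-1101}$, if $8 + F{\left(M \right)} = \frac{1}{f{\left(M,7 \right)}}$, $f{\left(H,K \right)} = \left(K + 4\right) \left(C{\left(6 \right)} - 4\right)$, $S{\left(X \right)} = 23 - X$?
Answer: $- \frac{4307835}{32663} \approx -131.89$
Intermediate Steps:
$C{\left(q \right)} = 3$ ($C{\left(q \right)} = 3 + \frac{q - q}{4} = 3 + \frac{1}{4} \cdot 0 = 3 + 0 = 3$)
$f{\left(H,K \right)} = -4 - K$ ($f{\left(H,K \right)} = \left(K + 4\right) \left(3 - 4\right) = \left(4 + K\right) \left(-1\right) = -4 - K$)
$F{\left(M \right)} = - \frac{89}{11}$ ($F{\left(M \right)} = -8 + \frac{1}{-4 - 7} = -8 + \frac{1}{-11} = -8 - \frac{1}{11} = - \frac{89}{11}$)
$\frac{1067}{F{\left(71 \right)}} + \frac{S{\left(11 \right)}}{-1101} = \frac{1067}{- \frac{89}{11}} + \frac{23 - 11}{-1101} = 1067 \left(- \frac{11}{89}\right) + \left(23 - 11\right) \left(- \frac{1}{1101}\right) = - \frac{11737}{89} + 12 \left(- \frac{1}{1101}\right) = - \frac{11737}{89} - \frac{4}{367} = - \frac{4307835}{32663}$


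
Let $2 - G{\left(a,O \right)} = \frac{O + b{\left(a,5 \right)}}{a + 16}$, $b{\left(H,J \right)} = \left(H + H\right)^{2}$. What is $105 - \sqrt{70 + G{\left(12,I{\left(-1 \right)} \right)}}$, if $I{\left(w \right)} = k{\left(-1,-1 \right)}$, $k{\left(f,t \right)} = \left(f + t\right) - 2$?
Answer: $105 - \frac{19 \sqrt{7}}{7} \approx 97.819$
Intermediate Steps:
$k{\left(f,t \right)} = -2 + f + t$
$I{\left(w \right)} = -4$ ($I{\left(w \right)} = -2 - 1 - 1 = -4$)
$b{\left(H,J \right)} = 4 H^{2}$ ($b{\left(H,J \right)} = \left(2 H\right)^{2} = 4 H^{2}$)
$G{\left(a,O \right)} = 2 - \frac{O + 4 a^{2}}{16 + a}$ ($G{\left(a,O \right)} = 2 - \frac{O + 4 a^{2}}{a + 16} = 2 - \frac{O + 4 a^{2}}{16 + a}$)
$105 - \sqrt{70 + G{\left(12,I{\left(-1 \right)} \right)}} = 105 - \sqrt{70 + \frac{32 - -4 - 4 \cdot 12^{2} + 2 \cdot 12}{16 + 12}} = 105 - \sqrt{70 + \frac{32 + 4 - 576 + 24}{28}} = 105 - \sqrt{70 + \frac{1}{28} \left(-516\right)} = 105 - \sqrt{70 - \frac{129}{7}} = 105 - \sqrt{\frac{361}{7}} = 105 - \frac{19 \sqrt{7}}{7}$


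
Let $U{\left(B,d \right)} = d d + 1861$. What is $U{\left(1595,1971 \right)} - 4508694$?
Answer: $-621992$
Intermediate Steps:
$U{\left(B,d \right)} = 1861 + d^{2}$ ($U{\left(B,d \right)} = d^{2} + 1861 = 1861 + d^{2}$)
$U{\left(1595,1971 \right)} - 4508694 = \left(1861 + 1971^{2}\right) - 4508694 = \left(1861 + 3884841\right) - 4508694 = 3886702 - 4508694 = -621992$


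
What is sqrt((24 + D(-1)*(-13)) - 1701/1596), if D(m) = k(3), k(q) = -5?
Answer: sqrt(126977)/38 ≈ 9.3773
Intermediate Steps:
D(m) = -5
sqrt((24 + D(-1)*(-13)) - 1701/1596) = sqrt((24 - 5*(-13)) - 1701/1596) = sqrt((24 + 65) - 1701*1/1596) = sqrt(89 - 81/76) = sqrt(6683/76) = sqrt(126977)/38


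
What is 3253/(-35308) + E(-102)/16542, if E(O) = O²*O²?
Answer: 212322092189/32448052 ≈ 6543.4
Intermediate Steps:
E(O) = O⁴
3253/(-35308) + E(-102)/16542 = 3253/(-35308) + (-102)⁴/16542 = 3253*(-1/35308) + 108243216*(1/16542) = -3253/35308 + 6013512/919 = 212322092189/32448052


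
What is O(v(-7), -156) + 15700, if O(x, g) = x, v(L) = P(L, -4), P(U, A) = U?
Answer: 15693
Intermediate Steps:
v(L) = L
O(v(-7), -156) + 15700 = -7 + 15700 = 15693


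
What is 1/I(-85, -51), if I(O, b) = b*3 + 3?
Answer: -1/150 ≈ -0.0066667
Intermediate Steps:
I(O, b) = 3 + 3*b (I(O, b) = 3*b + 3 = 3 + 3*b)
1/I(-85, -51) = 1/(3 + 3*(-51)) = 1/(3 - 153) = 1/(-150) = -1/150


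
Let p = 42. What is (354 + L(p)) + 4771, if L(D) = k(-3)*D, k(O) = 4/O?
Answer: 5069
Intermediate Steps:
L(D) = -4*D/3 (L(D) = (4/(-3))*D = (4*(-⅓))*D = -4*D/3)
(354 + L(p)) + 4771 = (354 - 4/3*42) + 4771 = (354 - 56) + 4771 = 298 + 4771 = 5069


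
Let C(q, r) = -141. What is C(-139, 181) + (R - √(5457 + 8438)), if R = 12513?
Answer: 12372 - √13895 ≈ 12254.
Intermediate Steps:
C(-139, 181) + (R - √(5457 + 8438)) = -141 + (12513 - √(5457 + 8438)) = -141 + (12513 - √13895) = 12372 - √13895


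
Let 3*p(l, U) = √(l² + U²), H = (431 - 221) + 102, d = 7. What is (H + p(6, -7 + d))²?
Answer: 98596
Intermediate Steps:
H = 312 (H = 210 + 102 = 312)
p(l, U) = √(U² + l²)/3 (p(l, U) = √(l² + U²)/3 = √(U² + l²)/3)
(H + p(6, -7 + d))² = (312 + √((-7 + 7)² + 6²)/3)² = (312 + √(0² + 36)/3)² = (312 + √(0 + 36)/3)² = (312 + √36/3)² = (312 + (⅓)*6)² = (312 + 2)² = 314² = 98596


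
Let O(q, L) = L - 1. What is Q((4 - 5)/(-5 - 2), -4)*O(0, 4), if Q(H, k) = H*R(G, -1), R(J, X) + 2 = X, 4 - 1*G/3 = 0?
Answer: -9/7 ≈ -1.2857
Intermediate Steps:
G = 12 (G = 12 - 3*0 = 12 + 0 = 12)
R(J, X) = -2 + X
O(q, L) = -1 + L
Q(H, k) = -3*H (Q(H, k) = H*(-2 - 1) = H*(-3) = -3*H)
Q((4 - 5)/(-5 - 2), -4)*O(0, 4) = (-3*(4 - 5)/(-5 - 2))*(-1 + 4) = -(-3)/(-7)*3 = -(-3)*(-1)/7*3 = -3*⅐*3 = -3/7*3 = -9/7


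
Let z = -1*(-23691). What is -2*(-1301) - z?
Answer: -21089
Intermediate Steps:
z = 23691
-2*(-1301) - z = -2*(-1301) - 1*23691 = 2602 - 23691 = -21089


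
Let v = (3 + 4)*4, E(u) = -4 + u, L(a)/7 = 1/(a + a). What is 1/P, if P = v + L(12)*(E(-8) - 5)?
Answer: 24/553 ≈ 0.043400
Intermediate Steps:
L(a) = 7/(2*a) (L(a) = 7/(a + a) = 7/((2*a)) = 7*(1/(2*a)) = 7/(2*a))
v = 28 (v = 7*4 = 28)
P = 553/24 (P = 28 + ((7/2)/12)*((-4 - 8) - 5) = 28 + ((7/2)*(1/12))*(-12 - 5) = 28 + (7/24)*(-17) = 28 - 119/24 = 553/24 ≈ 23.042)
1/P = 1/(553/24) = 24/553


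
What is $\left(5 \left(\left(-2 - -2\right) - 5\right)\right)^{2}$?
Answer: $625$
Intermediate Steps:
$\left(5 \left(\left(-2 - -2\right) - 5\right)\right)^{2} = \left(5 \left(\left(-2 + 2\right) - 5\right)\right)^{2} = \left(5 \left(0 - 5\right)\right)^{2} = \left(5 \left(-5\right)\right)^{2} = \left(-25\right)^{2} = 625$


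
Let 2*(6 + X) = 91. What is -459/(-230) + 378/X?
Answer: 210141/18170 ≈ 11.565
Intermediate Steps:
X = 79/2 (X = -6 + (1/2)*91 = -6 + 91/2 = 79/2 ≈ 39.500)
-459/(-230) + 378/X = -459/(-230) + 378/(79/2) = -459*(-1/230) + 378*(2/79) = 459/230 + 756/79 = 210141/18170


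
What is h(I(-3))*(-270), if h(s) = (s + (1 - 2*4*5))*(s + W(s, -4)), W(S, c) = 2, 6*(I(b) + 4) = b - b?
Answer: -23220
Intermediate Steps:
I(b) = -4 (I(b) = -4 + (b - b)/6 = -4 + (⅙)*0 = -4 + 0 = -4)
h(s) = (-39 + s)*(2 + s) (h(s) = (s + (1 - 2*4*5))*(s + 2) = (s + (1 - 8*5))*(2 + s) = (s + (1 - 40))*(2 + s) = (s - 39)*(2 + s) = (-39 + s)*(2 + s))
h(I(-3))*(-270) = (-78 + (-4)² - 37*(-4))*(-270) = (-78 + 16 + 148)*(-270) = 86*(-270) = -23220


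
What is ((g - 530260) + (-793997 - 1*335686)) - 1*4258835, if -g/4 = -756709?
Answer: -2891942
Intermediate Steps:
g = 3026836 (g = -4*(-756709) = 3026836)
((g - 530260) + (-793997 - 1*335686)) - 1*4258835 = ((3026836 - 530260) + (-793997 - 1*335686)) - 1*4258835 = (2496576 + (-793997 - 335686)) - 4258835 = (2496576 - 1129683) - 4258835 = 1366893 - 4258835 = -2891942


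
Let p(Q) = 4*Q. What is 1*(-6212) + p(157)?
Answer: -5584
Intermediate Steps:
1*(-6212) + p(157) = 1*(-6212) + 4*157 = -6212 + 628 = -5584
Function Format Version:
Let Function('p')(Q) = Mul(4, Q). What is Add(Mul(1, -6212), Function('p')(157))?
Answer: -5584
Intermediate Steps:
Add(Mul(1, -6212), Function('p')(157)) = Add(Mul(1, -6212), Mul(4, 157)) = Add(-6212, 628) = -5584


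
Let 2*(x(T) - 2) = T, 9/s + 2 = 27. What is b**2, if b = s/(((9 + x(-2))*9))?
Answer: 1/62500 ≈ 1.6000e-5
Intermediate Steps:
s = 9/25 (s = 9/(-2 + 27) = 9/25 ≈ 0.36000)
x(T) = 2 + T/2
b = 1/250 (b = 9/(25*(((9 + (2 + (1/2)*(-2)))*9))) = 9/(25*(((9 + (2 - 1))*9))) = 9/(25*(((9 + 1)*9))) = 9/(25*((10*9))) = (9/25)/90 = (9/25)*(1/90) = 1/250 ≈ 0.0040000)
b**2 = (1/250)**2 = 1/62500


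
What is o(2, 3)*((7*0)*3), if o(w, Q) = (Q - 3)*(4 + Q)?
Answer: 0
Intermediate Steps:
o(w, Q) = (-3 + Q)*(4 + Q)
o(2, 3)*((7*0)*3) = (-12 + 3 + 3²)*((7*0)*3) = (-12 + 3 + 9)*(0*3) = 0*0 = 0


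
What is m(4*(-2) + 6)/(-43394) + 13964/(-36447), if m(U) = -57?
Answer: -603876337/1581581118 ≈ -0.38182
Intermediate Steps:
m(4*(-2) + 6)/(-43394) + 13964/(-36447) = -57/(-43394) + 13964/(-36447) = -57*(-1/43394) + 13964*(-1/36447) = 57/43394 - 13964/36447 = -603876337/1581581118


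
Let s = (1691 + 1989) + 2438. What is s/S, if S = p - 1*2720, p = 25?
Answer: -874/385 ≈ -2.2701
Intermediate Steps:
s = 6118 (s = 3680 + 2438 = 6118)
S = -2695 (S = 25 - 1*2720 = 25 - 2720 = -2695)
s/S = 6118/(-2695) = 6118*(-1/2695) = -874/385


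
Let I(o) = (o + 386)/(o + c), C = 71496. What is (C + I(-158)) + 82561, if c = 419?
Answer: 13403035/87 ≈ 1.5406e+5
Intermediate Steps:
I(o) = (386 + o)/(419 + o) (I(o) = (o + 386)/(o + 419) = (386 + o)/(419 + o))
(C + I(-158)) + 82561 = (71496 + (386 - 158)/(419 - 158)) + 82561 = (71496 + 228/261) + 82561 = (71496 + (1/261)*228) + 82561 = (71496 + 76/87) + 82561 = 6220228/87 + 82561 = 13403035/87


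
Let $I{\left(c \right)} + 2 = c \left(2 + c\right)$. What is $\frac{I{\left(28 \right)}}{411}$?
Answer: $\frac{838}{411} \approx 2.0389$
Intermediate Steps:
$I{\left(c \right)} = -2 + c \left(2 + c\right)$
$\frac{I{\left(28 \right)}}{411} = \frac{-2 + 28^{2} + 2 \cdot 28}{411} = \left(-2 + 784 + 56\right) \frac{1}{411} = 838 \cdot \frac{1}{411} = \frac{838}{411}$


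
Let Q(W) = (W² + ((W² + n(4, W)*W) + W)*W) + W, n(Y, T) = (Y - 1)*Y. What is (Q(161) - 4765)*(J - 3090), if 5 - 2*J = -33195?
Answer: 61221524210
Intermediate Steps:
J = 16600 (J = 5/2 - ½*(-33195) = 5/2 + 33195/2 = 16600)
n(Y, T) = Y*(-1 + Y) (n(Y, T) = (-1 + Y)*Y = Y*(-1 + Y))
Q(W) = W + W² + W*(W² + 13*W) (Q(W) = (W² + ((W² + (4*(-1 + 4))*W) + W)*W) + W = (W² + ((W² + (4*3)*W) + W)*W) + W = (W² + ((W² + 12*W) + W)*W) + W = (W² + (W² + 13*W)*W) + W = (W² + W*(W² + 13*W)) + W = W + W² + W*(W² + 13*W))
(Q(161) - 4765)*(J - 3090) = (161*(1 + 161² + 14*161) - 4765)*(16600 - 3090) = (161*(1 + 25921 + 2254) - 4765)*13510 = (161*28176 - 4765)*13510 = (4536336 - 4765)*13510 = 4531571*13510 = 61221524210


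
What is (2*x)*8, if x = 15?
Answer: 240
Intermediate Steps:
(2*x)*8 = (2*15)*8 = 30*8 = 240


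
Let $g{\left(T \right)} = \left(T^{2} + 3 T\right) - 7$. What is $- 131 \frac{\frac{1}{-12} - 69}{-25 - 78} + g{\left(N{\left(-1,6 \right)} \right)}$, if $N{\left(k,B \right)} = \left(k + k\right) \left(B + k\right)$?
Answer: $- \frac{30731}{1236} \approx -24.863$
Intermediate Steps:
$N{\left(k,B \right)} = 2 k \left(B + k\right)$
$g{\left(T \right)} = -7 + T^{2} + 3 T$
$- 131 \frac{\frac{1}{-12} - 69}{-25 - 78} + g{\left(N{\left(-1,6 \right)} \right)} = - 131 \frac{\frac{1}{-12} - 69}{-25 - 78} + \left(-7 + \left(2 \left(-1\right) \left(6 - 1\right)\right)^{2} + 3 \cdot 2 \left(-1\right) \left(6 - 1\right)\right) = - 131 \frac{- \frac{1}{12} - 69}{-103} + \left(-7 + \left(2 \left(-1\right) 5\right)^{2} + 3 \cdot 2 \left(-1\right) 5\right) = - 131 \left(\left(- \frac{829}{12}\right) \left(- \frac{1}{103}\right)\right) + \left(-7 + \left(-10\right)^{2} + 3 \left(-10\right)\right) = \left(-131\right) \frac{829}{1236} - -63 = - \frac{108599}{1236} + 63 = - \frac{30731}{1236}$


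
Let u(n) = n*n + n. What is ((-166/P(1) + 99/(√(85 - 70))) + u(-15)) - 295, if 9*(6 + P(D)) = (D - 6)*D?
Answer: -3521/59 + 33*√15/5 ≈ -34.116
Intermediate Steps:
P(D) = -6 + D*(-6 + D)/9 (P(D) = -6 + ((D - 6)*D)/9 = -6 + ((-6 + D)*D)/9 = -6 + (D*(-6 + D))/9 = -6 + D*(-6 + D)/9)
u(n) = n + n² (u(n) = n² + n = n + n²)
((-166/P(1) + 99/(√(85 - 70))) + u(-15)) - 295 = ((-166/(-6 - ⅔*1 + (⅑)*1²) + 99/(√(85 - 70))) - 15*(1 - 15)) - 295 = ((-166/(-6 - ⅔ + (⅑)*1) + 99/(√15)) - 15*(-14)) - 295 = ((-166/(-6 - ⅔ + ⅑) + 99*(√15/15)) + 210) - 295 = ((-166/(-59/9) + 33*√15/5) + 210) - 295 = ((-166*(-9/59) + 33*√15/5) + 210) - 295 = ((1494/59 + 33*√15/5) + 210) - 295 = (13884/59 + 33*√15/5) - 295 = -3521/59 + 33*√15/5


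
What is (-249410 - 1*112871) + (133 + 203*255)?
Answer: -310383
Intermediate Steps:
(-249410 - 1*112871) + (133 + 203*255) = (-249410 - 112871) + (133 + 51765) = -362281 + 51898 = -310383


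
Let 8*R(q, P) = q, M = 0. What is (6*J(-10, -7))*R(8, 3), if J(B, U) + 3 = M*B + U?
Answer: -60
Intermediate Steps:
R(q, P) = q/8
J(B, U) = -3 + U (J(B, U) = -3 + (0*B + U) = -3 + (0 + U) = -3 + U)
(6*J(-10, -7))*R(8, 3) = (6*(-3 - 7))*((1/8)*8) = (6*(-10))*1 = -60*1 = -60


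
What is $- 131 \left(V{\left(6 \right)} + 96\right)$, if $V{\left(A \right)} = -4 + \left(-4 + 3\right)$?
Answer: $-11921$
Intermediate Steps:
$V{\left(A \right)} = -5$ ($V{\left(A \right)} = -4 - 1 = -5$)
$- 131 \left(V{\left(6 \right)} + 96\right) = - 131 \left(-5 + 96\right) = \left(-131\right) 91 = -11921$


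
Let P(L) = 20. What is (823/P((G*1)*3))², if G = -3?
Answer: 677329/400 ≈ 1693.3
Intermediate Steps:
(823/P((G*1)*3))² = (823/20)² = 677329/400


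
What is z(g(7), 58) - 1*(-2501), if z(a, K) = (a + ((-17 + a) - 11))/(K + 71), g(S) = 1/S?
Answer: 2258209/903 ≈ 2500.8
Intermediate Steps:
z(a, K) = (-28 + 2*a)/(71 + K) (z(a, K) = (a + (-28 + a))/(71 + K) = (-28 + 2*a)/(71 + K))
z(g(7), 58) - 1*(-2501) = 2*(-14 + 1/7)/(71 + 58) - 1*(-2501) = 2*(-14 + ⅐)/129 + 2501 = 2*(1/129)*(-97/7) + 2501 = -194/903 + 2501 = 2258209/903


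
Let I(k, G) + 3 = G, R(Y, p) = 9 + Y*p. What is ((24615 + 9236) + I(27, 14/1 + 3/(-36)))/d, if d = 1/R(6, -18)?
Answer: -13409319/4 ≈ -3.3523e+6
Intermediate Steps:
I(k, G) = -3 + G
d = -1/99 (d = 1/(9 + 6*(-18)) = 1/(9 - 108) = 1/(-99) = -1/99 ≈ -0.010101)
((24615 + 9236) + I(27, 14/1 + 3/(-36)))/d = ((24615 + 9236) + (-3 + (14/1 + 3/(-36))))/(-1/99) = (33851 + (-3 + (14*1 + 3*(-1/36))))*(-99) = (33851 + (-3 + (14 - 1/12)))*(-99) = (33851 + (-3 + 167/12))*(-99) = (33851 + 131/12)*(-99) = (406343/12)*(-99) = -13409319/4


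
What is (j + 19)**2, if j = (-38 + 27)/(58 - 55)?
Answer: 2116/9 ≈ 235.11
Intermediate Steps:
j = -11/3 ≈ -3.6667
(j + 19)**2 = (-11/3 + 19)**2 = (46/3)**2 = 2116/9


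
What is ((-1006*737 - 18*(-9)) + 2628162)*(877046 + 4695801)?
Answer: 10515416149994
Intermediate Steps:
((-1006*737 - 18*(-9)) + 2628162)*(877046 + 4695801) = ((-741422 + 162) + 2628162)*5572847 = (-741260 + 2628162)*5572847 = 1886902*5572847 = 10515416149994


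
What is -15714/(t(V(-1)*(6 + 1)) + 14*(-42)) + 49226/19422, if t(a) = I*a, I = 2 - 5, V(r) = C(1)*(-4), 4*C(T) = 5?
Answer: 54828911/1563471 ≈ 35.069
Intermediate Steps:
C(T) = 5/4 (C(T) = (¼)*5 = 5/4)
V(r) = -5 (V(r) = (5/4)*(-4) = -5)
I = -3
t(a) = -3*a
-15714/(t(V(-1)*(6 + 1)) + 14*(-42)) + 49226/19422 = -15714/(-(-15)*(6 + 1) + 14*(-42)) + 49226/19422 = -15714/(-(-15)*7 - 588) + 49226*(1/19422) = -15714/(-3*(-35) - 588) + 24613/9711 = -15714/(105 - 588) + 24613/9711 = -15714/(-483) + 24613/9711 = -15714*(-1/483) + 24613/9711 = 5238/161 + 24613/9711 = 54828911/1563471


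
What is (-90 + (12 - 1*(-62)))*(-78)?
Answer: 1248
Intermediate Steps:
(-90 + (12 - 1*(-62)))*(-78) = (-90 + (12 + 62))*(-78) = (-90 + 74)*(-78) = -16*(-78) = 1248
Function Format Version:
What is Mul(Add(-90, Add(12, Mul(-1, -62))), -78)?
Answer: 1248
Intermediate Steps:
Mul(Add(-90, Add(12, Mul(-1, -62))), -78) = Mul(Add(-90, Add(12, 62)), -78) = Mul(Add(-90, 74), -78) = Mul(-16, -78) = 1248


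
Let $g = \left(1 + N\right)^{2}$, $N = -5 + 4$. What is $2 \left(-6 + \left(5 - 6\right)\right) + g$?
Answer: $-14$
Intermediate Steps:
$N = -1$
$g = 0$ ($g = \left(1 - 1\right)^{2} = 0^{2} = 0$)
$2 \left(-6 + \left(5 - 6\right)\right) + g = 2 \left(-6 + \left(5 - 6\right)\right) + 0 = 2 \left(-6 - 1\right) + 0 = 2 \left(-7\right) + 0 = -14 + 0 = -14$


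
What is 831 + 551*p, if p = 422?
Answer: 233353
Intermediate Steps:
831 + 551*p = 831 + 551*422 = 831 + 232522 = 233353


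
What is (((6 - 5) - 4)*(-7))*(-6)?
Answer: -126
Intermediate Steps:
(((6 - 5) - 4)*(-7))*(-6) = ((1 - 4)*(-7))*(-6) = -3*(-7)*(-6) = 21*(-6) = -126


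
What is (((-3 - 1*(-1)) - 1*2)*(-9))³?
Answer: 46656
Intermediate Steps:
(((-3 - 1*(-1)) - 1*2)*(-9))³ = (((-3 + 1) - 2)*(-9))³ = ((-2 - 2)*(-9))³ = (-4*(-9))³ = 36³ = 46656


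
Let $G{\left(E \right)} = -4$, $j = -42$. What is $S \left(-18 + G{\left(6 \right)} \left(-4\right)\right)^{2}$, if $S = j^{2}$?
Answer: $7056$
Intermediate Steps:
$S = 1764$ ($S = \left(-42\right)^{2} = 1764$)
$S \left(-18 + G{\left(6 \right)} \left(-4\right)\right)^{2} = 1764 \left(-18 - -16\right)^{2} = 1764 \left(-18 + 16\right)^{2} = 1764 \left(-2\right)^{2} = 1764 \cdot 4 = 7056$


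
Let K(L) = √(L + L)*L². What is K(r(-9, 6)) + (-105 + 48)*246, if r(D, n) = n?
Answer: -14022 + 72*√3 ≈ -13897.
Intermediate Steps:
K(L) = √2*L^(5/2) (K(L) = √(2*L)*L² = (√2*√L)*L² = √2*L^(5/2))
K(r(-9, 6)) + (-105 + 48)*246 = √2*6^(5/2) + (-105 + 48)*246 = √2*(36*√6) - 57*246 = 72*√3 - 14022 = -14022 + 72*√3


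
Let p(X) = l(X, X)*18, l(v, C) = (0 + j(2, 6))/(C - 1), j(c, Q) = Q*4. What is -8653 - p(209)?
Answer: -112516/13 ≈ -8655.1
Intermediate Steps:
j(c, Q) = 4*Q
l(v, C) = 24/(-1 + C) (l(v, C) = (0 + 4*6)/(C - 1) = (0 + 24)/(-1 + C) = 24/(-1 + C))
p(X) = 432/(-1 + X) (p(X) = (24/(-1 + X))*18 = 432/(-1 + X))
-8653 - p(209) = -8653 - 432/(-1 + 209) = -8653 - 432/208 = -8653 - 1*27/13 = -8653 - 27/13 = -112516/13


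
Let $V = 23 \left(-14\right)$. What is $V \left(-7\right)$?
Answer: $2254$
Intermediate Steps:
$V = -322$
$V \left(-7\right) = \left(-322\right) \left(-7\right) = 2254$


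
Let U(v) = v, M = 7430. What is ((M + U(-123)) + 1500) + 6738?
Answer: 15545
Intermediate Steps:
((M + U(-123)) + 1500) + 6738 = ((7430 - 123) + 1500) + 6738 = (7307 + 1500) + 6738 = 8807 + 6738 = 15545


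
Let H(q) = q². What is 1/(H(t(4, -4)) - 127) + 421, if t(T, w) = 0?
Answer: 53466/127 ≈ 420.99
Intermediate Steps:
1/(H(t(4, -4)) - 127) + 421 = 1/(0² - 127) + 421 = 1/(0 - 127) + 421 = 1/(-127) + 421 = -1/127 + 421 = 53466/127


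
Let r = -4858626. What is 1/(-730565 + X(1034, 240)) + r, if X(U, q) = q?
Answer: -3548376033451/730325 ≈ -4.8586e+6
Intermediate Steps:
1/(-730565 + X(1034, 240)) + r = 1/(-730565 + 240) - 4858626 = 1/(-730325) - 4858626 = -1/730325 - 4858626 = -3548376033451/730325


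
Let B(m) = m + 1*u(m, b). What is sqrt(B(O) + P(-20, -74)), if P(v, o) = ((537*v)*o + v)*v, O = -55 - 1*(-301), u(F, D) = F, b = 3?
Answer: 2*I*sqrt(3973577) ≈ 3986.8*I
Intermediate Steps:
O = 246 (O = -55 + 301 = 246)
P(v, o) = v*(v + 537*o*v) (P(v, o) = (537*o*v + v)*v = (v + 537*o*v)*v = v*(v + 537*o*v))
B(m) = 2*m (B(m) = m + 1*m = m + m = 2*m)
sqrt(B(O) + P(-20, -74)) = sqrt(2*246 + (-20)**2*(1 + 537*(-74))) = sqrt(492 + 400*(1 - 39738)) = sqrt(492 + 400*(-39737)) = sqrt(492 - 15894800) = sqrt(-15894308) = 2*I*sqrt(3973577)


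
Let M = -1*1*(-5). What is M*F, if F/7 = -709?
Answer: -24815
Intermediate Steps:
F = -4963 (F = 7*(-709) = -4963)
M = 5 (M = -1*(-5) = 5)
M*F = 5*(-4963) = -24815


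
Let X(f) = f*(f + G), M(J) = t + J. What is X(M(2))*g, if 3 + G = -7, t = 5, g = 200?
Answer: -4200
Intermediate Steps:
G = -10 (G = -3 - 7 = -10)
M(J) = 5 + J
X(f) = f*(-10 + f) (X(f) = f*(f - 10) = f*(-10 + f))
X(M(2))*g = ((5 + 2)*(-10 + (5 + 2)))*200 = (7*(-10 + 7))*200 = (7*(-3))*200 = -21*200 = -4200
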